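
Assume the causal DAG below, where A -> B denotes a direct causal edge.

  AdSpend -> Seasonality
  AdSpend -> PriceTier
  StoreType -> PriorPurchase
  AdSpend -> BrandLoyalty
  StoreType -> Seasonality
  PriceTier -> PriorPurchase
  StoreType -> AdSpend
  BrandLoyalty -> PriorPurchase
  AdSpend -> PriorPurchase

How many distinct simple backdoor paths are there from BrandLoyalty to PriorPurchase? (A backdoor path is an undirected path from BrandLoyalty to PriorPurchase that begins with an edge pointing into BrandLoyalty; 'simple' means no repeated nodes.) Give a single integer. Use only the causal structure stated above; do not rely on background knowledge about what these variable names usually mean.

4

A backdoor path from BrandLoyalty to PriorPurchase is any simple undirected path whose first edge points into BrandLoyalty (i.e. leaves BrandLoyalty via a parent).
Parents of BrandLoyalty: {AdSpend}.
Enumerating:
  P1: BrandLoyalty <- AdSpend <- StoreType -> PriorPurchase
  P2: BrandLoyalty <- AdSpend -> PriceTier -> PriorPurchase
  P3: BrandLoyalty <- AdSpend -> Seasonality <- StoreType -> PriorPurchase
  P4: BrandLoyalty <- AdSpend -> PriorPurchase
That exhausts the simple backdoor paths. Count: 4.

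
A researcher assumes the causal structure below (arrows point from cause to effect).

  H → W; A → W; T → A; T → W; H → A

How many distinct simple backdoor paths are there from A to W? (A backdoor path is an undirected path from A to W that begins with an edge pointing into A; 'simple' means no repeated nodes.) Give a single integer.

A backdoor path from A to W is any simple undirected path whose first edge points into A (i.e. leaves A via a parent).
Parents of A: {H, T}.
Enumerating:
  P1: A <- T -> W
  P2: A <- H -> W
That exhausts the simple backdoor paths. Count: 2.

2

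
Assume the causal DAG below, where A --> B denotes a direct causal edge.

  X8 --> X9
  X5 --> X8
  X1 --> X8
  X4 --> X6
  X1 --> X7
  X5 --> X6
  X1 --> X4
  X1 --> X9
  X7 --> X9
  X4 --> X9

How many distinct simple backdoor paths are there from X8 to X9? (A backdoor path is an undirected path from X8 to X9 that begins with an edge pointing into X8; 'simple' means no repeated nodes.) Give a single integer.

6

A backdoor path from X8 to X9 is any simple undirected path whose first edge points into X8 (i.e. leaves X8 via a parent).
Parents of X8: {X1, X5}.
Enumerating:
  P1: X8 <- X1 -> X4 -> X9
  P2: X8 <- X1 -> X7 -> X9
  P3: X8 <- X1 -> X9
  P4: X8 <- X5 -> X6 <- X4 <- X1 -> X7 -> X9
  P5: X8 <- X5 -> X6 <- X4 <- X1 -> X9
  P6: X8 <- X5 -> X6 <- X4 -> X9
That exhausts the simple backdoor paths. Count: 6.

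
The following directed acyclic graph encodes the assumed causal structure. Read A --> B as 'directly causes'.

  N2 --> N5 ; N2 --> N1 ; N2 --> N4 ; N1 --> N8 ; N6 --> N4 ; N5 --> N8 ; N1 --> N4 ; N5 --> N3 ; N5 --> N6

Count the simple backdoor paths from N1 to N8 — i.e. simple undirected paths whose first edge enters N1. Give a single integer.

2

A backdoor path from N1 to N8 is any simple undirected path whose first edge points into N1 (i.e. leaves N1 via a parent).
Parents of N1: {N2}.
Enumerating:
  P1: N1 <- N2 -> N5 -> N8
  P2: N1 <- N2 -> N4 <- N6 <- N5 -> N8
That exhausts the simple backdoor paths. Count: 2.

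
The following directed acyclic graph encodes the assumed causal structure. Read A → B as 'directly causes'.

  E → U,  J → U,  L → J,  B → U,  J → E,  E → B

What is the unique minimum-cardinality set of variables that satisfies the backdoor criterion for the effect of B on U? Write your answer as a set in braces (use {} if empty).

{E}

Variables eligible for adjustment (non-descendants of B, excluding B and U): {E, J, L}.
Backdoor paths from B to U:
  P1: B <- E <- J -> U
  P2: B <- E -> U
The empty set is not sufficient: P1 (B <- E <- J -> U) has no collider blocking it and no conditioned non-collider, so it is open.
Try {E}:
  P1: blocked at chain node E ∈ conditioning set.
  P2: blocked at fork node E ∈ conditioning set.
{E} contains no descendant of B and blocks every backdoor path.
No other singleton works — e.g. {L} leaves P1 open — so {E} is the unique smallest valid adjustment set.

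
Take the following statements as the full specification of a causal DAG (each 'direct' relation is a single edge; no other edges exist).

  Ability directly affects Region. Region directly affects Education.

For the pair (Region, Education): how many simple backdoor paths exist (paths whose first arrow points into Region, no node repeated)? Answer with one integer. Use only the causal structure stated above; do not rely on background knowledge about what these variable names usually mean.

0

A backdoor path from Region to Education is any simple undirected path whose first edge points into Region (i.e. leaves Region via a parent).
Parents of Region: {Ability}.
No simple path from any parent of Region reaches Education without revisiting Region, so there are no backdoor paths.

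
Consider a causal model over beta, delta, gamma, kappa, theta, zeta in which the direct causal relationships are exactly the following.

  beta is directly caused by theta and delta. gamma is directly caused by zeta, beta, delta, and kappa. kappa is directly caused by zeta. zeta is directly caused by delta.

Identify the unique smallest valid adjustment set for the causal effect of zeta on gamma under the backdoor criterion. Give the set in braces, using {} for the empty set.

Variables eligible for adjustment (non-descendants of zeta, excluding zeta and gamma): {beta, delta, theta}.
Backdoor paths from zeta to gamma:
  P1: zeta <- delta -> beta -> gamma
  P2: zeta <- delta -> gamma
The empty set is not sufficient: P1 (zeta <- delta -> beta -> gamma) has no collider blocking it and no conditioned non-collider, so it is open.
Try {delta}:
  P1: blocked at fork node delta ∈ conditioning set.
  P2: blocked at fork node delta ∈ conditioning set.
{delta} contains no descendant of zeta and blocks every backdoor path.
No other singleton works — e.g. {theta} leaves P1 open — so {delta} is the unique smallest valid adjustment set.

{delta}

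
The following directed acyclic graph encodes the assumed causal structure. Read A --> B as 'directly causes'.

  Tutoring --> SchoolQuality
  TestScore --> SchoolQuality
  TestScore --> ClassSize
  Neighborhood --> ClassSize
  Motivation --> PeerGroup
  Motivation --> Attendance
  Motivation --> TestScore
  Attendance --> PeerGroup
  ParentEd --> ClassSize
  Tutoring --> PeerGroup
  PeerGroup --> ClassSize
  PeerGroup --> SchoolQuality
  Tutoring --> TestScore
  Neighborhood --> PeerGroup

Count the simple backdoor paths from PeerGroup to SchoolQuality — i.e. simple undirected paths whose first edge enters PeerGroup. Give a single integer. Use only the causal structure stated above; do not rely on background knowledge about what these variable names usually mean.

8

A backdoor path from PeerGroup to SchoolQuality is any simple undirected path whose first edge points into PeerGroup (i.e. leaves PeerGroup via a parent).
Parents of PeerGroup: {Attendance, Motivation, Neighborhood, Tutoring}.
Enumerating:
  P1: PeerGroup <- Motivation -> TestScore <- Tutoring -> SchoolQuality
  P2: PeerGroup <- Motivation -> TestScore -> SchoolQuality
  P3: PeerGroup <- Neighborhood -> ClassSize <- TestScore <- Tutoring -> SchoolQuality
  P4: PeerGroup <- Neighborhood -> ClassSize <- TestScore -> SchoolQuality
  P5: PeerGroup <- Tutoring -> TestScore -> SchoolQuality
  P6: PeerGroup <- Tutoring -> SchoolQuality
  P7: PeerGroup <- Attendance <- Motivation -> TestScore <- Tutoring -> SchoolQuality
  P8: PeerGroup <- Attendance <- Motivation -> TestScore -> SchoolQuality
That exhausts the simple backdoor paths. Count: 8.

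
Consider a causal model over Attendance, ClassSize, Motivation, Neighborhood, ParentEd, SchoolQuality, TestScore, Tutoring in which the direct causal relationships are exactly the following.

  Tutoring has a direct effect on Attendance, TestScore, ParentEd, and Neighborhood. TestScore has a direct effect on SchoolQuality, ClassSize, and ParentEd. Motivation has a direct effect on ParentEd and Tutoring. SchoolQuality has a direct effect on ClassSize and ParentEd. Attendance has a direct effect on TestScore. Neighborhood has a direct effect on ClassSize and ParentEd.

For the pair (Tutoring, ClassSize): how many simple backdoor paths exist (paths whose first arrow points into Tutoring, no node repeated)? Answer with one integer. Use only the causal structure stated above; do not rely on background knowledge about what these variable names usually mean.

5

A backdoor path from Tutoring to ClassSize is any simple undirected path whose first edge points into Tutoring (i.e. leaves Tutoring via a parent).
Parents of Tutoring: {Motivation}.
Enumerating:
  P1: Tutoring <- Motivation -> ParentEd <- TestScore -> SchoolQuality -> ClassSize
  P2: Tutoring <- Motivation -> ParentEd <- TestScore -> ClassSize
  P3: Tutoring <- Motivation -> ParentEd <- Neighborhood -> ClassSize
  P4: Tutoring <- Motivation -> ParentEd <- SchoolQuality <- TestScore -> ClassSize
  P5: Tutoring <- Motivation -> ParentEd <- SchoolQuality -> ClassSize
That exhausts the simple backdoor paths. Count: 5.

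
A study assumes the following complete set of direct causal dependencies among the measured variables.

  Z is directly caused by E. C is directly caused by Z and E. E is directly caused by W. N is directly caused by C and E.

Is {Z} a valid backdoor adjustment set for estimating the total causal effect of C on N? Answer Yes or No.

No

Backdoor paths from C to N (paths whose first edge points into C):
  P1: C <- E -> N
  P2: C <- Z <- E -> N
Condition 1 (no descendant of C in the set): holds — descendants of C are {N}; none are in {Z}.
Condition 2 (every backdoor path blocked by {Z}):
  P1: open — no interior node is in the conditioning set.
  P2: blocked at chain node Z ∈ conditioning set.
{Z} does not satisfy the backdoor criterion.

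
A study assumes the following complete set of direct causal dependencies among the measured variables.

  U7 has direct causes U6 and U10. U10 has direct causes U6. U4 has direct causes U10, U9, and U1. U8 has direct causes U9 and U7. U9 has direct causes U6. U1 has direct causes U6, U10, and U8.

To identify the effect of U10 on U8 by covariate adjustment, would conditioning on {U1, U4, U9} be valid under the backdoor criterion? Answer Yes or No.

No

Backdoor paths from U10 to U8 (paths whose first edge points into U10):
  P1: U10 <- U6 -> U9 -> U8
  P2: U10 <- U6 -> U9 -> U4 <- U1 <- U8
  P3: U10 <- U6 -> U7 -> U8
  P4: U10 <- U6 -> U1 <- U8
  P5: U10 <- U6 -> U1 -> U4 <- U9 -> U8
Condition 1 (no descendant of U10 in the set): FAILS — U1 and U4 are descendants of U10.
Condition 2 (every backdoor path blocked by {U1, U4, U9}):
  P1: blocked at chain node U9 ∈ conditioning set.
  P2: blocked at chain node U9 ∈ conditioning set.
  P3: open — no interior node is in the conditioning set.
  P4: open — collider(s) U1 are conditioned on (or have a conditioned descendant) and no non-collider on the path is in the set.
  P5: blocked at chain node U1 ∈ conditioning set.
{U1, U4, U9} does not satisfy the backdoor criterion.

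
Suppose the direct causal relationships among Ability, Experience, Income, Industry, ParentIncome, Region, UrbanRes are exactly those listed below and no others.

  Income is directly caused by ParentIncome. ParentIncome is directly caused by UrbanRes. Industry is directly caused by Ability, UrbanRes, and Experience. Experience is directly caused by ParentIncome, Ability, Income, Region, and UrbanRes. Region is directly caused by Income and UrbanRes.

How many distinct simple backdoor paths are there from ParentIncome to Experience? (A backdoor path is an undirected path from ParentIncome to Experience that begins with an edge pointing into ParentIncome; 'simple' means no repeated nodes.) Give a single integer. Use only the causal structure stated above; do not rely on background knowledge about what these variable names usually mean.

5

A backdoor path from ParentIncome to Experience is any simple undirected path whose first edge points into ParentIncome (i.e. leaves ParentIncome via a parent).
Parents of ParentIncome: {UrbanRes}.
Enumerating:
  P1: ParentIncome <- UrbanRes -> Region <- Income -> Experience
  P2: ParentIncome <- UrbanRes -> Region -> Experience
  P3: ParentIncome <- UrbanRes -> Experience
  P4: ParentIncome <- UrbanRes -> Industry <- Ability -> Experience
  P5: ParentIncome <- UrbanRes -> Industry <- Experience
That exhausts the simple backdoor paths. Count: 5.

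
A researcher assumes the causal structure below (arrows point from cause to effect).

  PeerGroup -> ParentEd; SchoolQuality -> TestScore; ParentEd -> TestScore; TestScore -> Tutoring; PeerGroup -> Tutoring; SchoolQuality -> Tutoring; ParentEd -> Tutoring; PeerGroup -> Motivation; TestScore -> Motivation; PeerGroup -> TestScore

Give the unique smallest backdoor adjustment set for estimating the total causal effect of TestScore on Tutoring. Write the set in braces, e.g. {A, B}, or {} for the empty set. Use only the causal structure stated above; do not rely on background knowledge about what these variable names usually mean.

{ParentEd, PeerGroup, SchoolQuality}

Variables eligible for adjustment (non-descendants of TestScore, excluding TestScore and Tutoring): {ParentEd, PeerGroup, SchoolQuality}.
Backdoor paths from TestScore to Tutoring:
  P1: TestScore <- SchoolQuality -> Tutoring
  P2: TestScore <- PeerGroup -> ParentEd -> Tutoring
  P3: TestScore <- PeerGroup -> Tutoring
  P4: TestScore <- ParentEd <- PeerGroup -> Tutoring
  P5: TestScore <- ParentEd -> Tutoring
The empty set is not sufficient: P1 (TestScore <- SchoolQuality -> Tutoring) has no collider blocking it and no conditioned non-collider, so it is open.
Try {ParentEd, PeerGroup, SchoolQuality}:
  P1: blocked at fork node SchoolQuality ∈ conditioning set.
  P2: blocked at fork node PeerGroup ∈ conditioning set.
  P3: blocked at fork node PeerGroup ∈ conditioning set.
  P4: blocked at chain node ParentEd ∈ conditioning set.
  P5: blocked at fork node ParentEd ∈ conditioning set.
{ParentEd, PeerGroup, SchoolQuality} contains no descendant of TestScore and blocks every backdoor path.
Every element of {ParentEd, PeerGroup, SchoolQuality} is needed (dropping ParentEd leaves P5 open; dropping PeerGroup leaves P3 open; dropping SchoolQuality leaves P1 open), so no proper subset is valid.
Among all size-3 subsets of the eligible variables, only {ParentEd, PeerGroup, SchoolQuality} blocks every backdoor path, so it is the unique smallest valid adjustment set.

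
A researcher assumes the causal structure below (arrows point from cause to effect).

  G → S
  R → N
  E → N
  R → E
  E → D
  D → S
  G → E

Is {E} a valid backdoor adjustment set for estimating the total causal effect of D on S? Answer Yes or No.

Backdoor paths from D to S (paths whose first edge points into D):
  P1: D <- E <- G -> S
Condition 1 (no descendant of D in the set): holds — descendants of D are {S}; none are in {E}.
Condition 2 (every backdoor path blocked by {E}):
  P1: blocked at chain node E ∈ conditioning set.
{E} satisfies the backdoor criterion.

Yes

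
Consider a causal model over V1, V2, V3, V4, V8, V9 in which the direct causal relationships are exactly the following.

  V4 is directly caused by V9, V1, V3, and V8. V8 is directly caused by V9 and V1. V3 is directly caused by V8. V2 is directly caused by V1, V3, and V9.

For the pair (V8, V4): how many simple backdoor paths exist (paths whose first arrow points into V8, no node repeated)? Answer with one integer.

6

A backdoor path from V8 to V4 is any simple undirected path whose first edge points into V8 (i.e. leaves V8 via a parent).
Parents of V8: {V1, V9}.
Enumerating:
  P1: V8 <- V1 -> V2 <- V9 -> V4
  P2: V8 <- V1 -> V2 <- V3 -> V4
  P3: V8 <- V1 -> V4
  P4: V8 <- V9 -> V2 <- V1 -> V4
  P5: V8 <- V9 -> V2 <- V3 -> V4
  P6: V8 <- V9 -> V4
That exhausts the simple backdoor paths. Count: 6.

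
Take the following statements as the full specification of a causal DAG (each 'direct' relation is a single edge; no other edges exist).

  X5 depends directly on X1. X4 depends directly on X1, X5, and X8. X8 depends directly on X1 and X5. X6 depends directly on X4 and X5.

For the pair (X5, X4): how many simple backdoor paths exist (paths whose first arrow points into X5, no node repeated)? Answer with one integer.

2

A backdoor path from X5 to X4 is any simple undirected path whose first edge points into X5 (i.e. leaves X5 via a parent).
Parents of X5: {X1}.
Enumerating:
  P1: X5 <- X1 -> X8 -> X4
  P2: X5 <- X1 -> X4
That exhausts the simple backdoor paths. Count: 2.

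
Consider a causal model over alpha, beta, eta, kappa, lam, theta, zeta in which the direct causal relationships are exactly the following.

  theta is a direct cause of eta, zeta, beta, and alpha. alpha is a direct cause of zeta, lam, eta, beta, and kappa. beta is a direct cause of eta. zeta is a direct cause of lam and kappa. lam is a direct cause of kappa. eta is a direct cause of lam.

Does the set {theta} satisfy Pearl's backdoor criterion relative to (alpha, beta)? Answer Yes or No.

Yes

Backdoor paths from alpha to beta (paths whose first edge points into alpha):
  P1: alpha <- theta -> zeta -> lam <- eta <- beta
  P2: alpha <- theta -> zeta -> kappa <- lam <- eta <- beta
  P3: alpha <- theta -> beta
  P4: alpha <- theta -> eta <- beta
Condition 1 (no descendant of alpha in the set): holds — descendants of alpha are {beta, eta, kappa, lam, zeta}; none are in {theta}.
Condition 2 (every backdoor path blocked by {theta}):
  P1: blocked at fork node theta ∈ conditioning set.
  P2: blocked at fork node theta ∈ conditioning set.
  P3: blocked at fork node theta ∈ conditioning set.
  P4: blocked at fork node theta ∈ conditioning set.
{theta} satisfies the backdoor criterion.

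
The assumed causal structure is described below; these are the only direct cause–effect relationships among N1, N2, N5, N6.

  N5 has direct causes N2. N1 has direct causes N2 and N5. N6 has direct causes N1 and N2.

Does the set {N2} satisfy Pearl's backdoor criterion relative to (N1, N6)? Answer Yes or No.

Yes

Backdoor paths from N1 to N6 (paths whose first edge points into N1):
  P1: N1 <- N2 -> N6
  P2: N1 <- N5 <- N2 -> N6
Condition 1 (no descendant of N1 in the set): holds — descendants of N1 are {N6}; none are in {N2}.
Condition 2 (every backdoor path blocked by {N2}):
  P1: blocked at fork node N2 ∈ conditioning set.
  P2: blocked at fork node N2 ∈ conditioning set.
{N2} satisfies the backdoor criterion.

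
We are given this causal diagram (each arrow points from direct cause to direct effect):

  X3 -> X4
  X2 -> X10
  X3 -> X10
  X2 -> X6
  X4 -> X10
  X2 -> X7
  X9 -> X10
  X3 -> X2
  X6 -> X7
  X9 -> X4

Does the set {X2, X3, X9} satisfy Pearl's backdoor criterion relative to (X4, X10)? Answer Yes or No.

Yes

Backdoor paths from X4 to X10 (paths whose first edge points into X4):
  P1: X4 <- X3 -> X2 -> X10
  P2: X4 <- X3 -> X10
  P3: X4 <- X9 -> X10
Condition 1 (no descendant of X4 in the set): holds — descendants of X4 are {X10}; none are in {X2, X3, X9}.
Condition 2 (every backdoor path blocked by {X2, X3, X9}):
  P1: blocked at fork node X3 ∈ conditioning set.
  P2: blocked at fork node X3 ∈ conditioning set.
  P3: blocked at fork node X9 ∈ conditioning set.
{X2, X3, X9} satisfies the backdoor criterion.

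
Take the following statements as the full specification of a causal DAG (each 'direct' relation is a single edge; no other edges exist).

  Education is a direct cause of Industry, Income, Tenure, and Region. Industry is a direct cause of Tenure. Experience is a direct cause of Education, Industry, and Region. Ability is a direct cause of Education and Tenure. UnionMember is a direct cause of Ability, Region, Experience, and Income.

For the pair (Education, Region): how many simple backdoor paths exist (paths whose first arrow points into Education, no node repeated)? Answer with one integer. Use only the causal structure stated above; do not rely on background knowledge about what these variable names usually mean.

A backdoor path from Education to Region is any simple undirected path whose first edge points into Education (i.e. leaves Education via a parent).
Parents of Education: {Ability, Experience}.
Enumerating:
  P1: Education <- Experience <- UnionMember -> Region
  P2: Education <- Experience -> Industry -> Tenure <- Ability <- UnionMember -> Region
  P3: Education <- Experience -> Region
  P4: Education <- Ability <- UnionMember -> Experience -> Region
  P5: Education <- Ability <- UnionMember -> Region
  P6: Education <- Ability -> Tenure <- Industry <- Experience <- UnionMember -> Region
  P7: Education <- Ability -> Tenure <- Industry <- Experience -> Region
That exhausts the simple backdoor paths. Count: 7.

7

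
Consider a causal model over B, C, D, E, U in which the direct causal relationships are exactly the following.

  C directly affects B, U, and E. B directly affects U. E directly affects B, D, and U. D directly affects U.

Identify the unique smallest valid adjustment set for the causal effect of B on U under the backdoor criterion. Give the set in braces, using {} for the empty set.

{C, E}

Variables eligible for adjustment (non-descendants of B, excluding B and U): {C, D, E}.
Backdoor paths from B to U:
  P1: B <- C -> E -> D -> U
  P2: B <- C -> E -> U
  P3: B <- C -> U
  P4: B <- E <- C -> U
  P5: B <- E -> D -> U
  P6: B <- E -> U
The empty set is not sufficient: P1 (B <- C -> E -> D -> U) has no collider blocking it and no conditioned non-collider, so it is open.
Try {C, E}:
  P1: blocked at fork node C ∈ conditioning set.
  P2: blocked at fork node C ∈ conditioning set.
  P3: blocked at fork node C ∈ conditioning set.
  P4: blocked at chain node E ∈ conditioning set.
  P5: blocked at fork node E ∈ conditioning set.
  P6: blocked at fork node E ∈ conditioning set.
{C, E} contains no descendant of B and blocks every backdoor path.
Every element of {C, E} is needed (dropping C leaves P3 open; dropping E leaves P5 open), so no proper subset is valid.
Among all size-2 subsets of the eligible variables, only {C, E} blocks every backdoor path, so it is the unique smallest valid adjustment set.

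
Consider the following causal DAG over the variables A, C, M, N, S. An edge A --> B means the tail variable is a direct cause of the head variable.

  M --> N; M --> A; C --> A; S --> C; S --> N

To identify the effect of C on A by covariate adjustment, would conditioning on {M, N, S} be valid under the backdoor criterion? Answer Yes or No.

Yes

Backdoor paths from C to A (paths whose first edge points into C):
  P1: C <- S -> N <- M -> A
Condition 1 (no descendant of C in the set): holds — descendants of C are {A}; none are in {M, N, S}.
Condition 2 (every backdoor path blocked by {M, N, S}):
  P1: blocked at fork node S ∈ conditioning set.
{M, N, S} satisfies the backdoor criterion.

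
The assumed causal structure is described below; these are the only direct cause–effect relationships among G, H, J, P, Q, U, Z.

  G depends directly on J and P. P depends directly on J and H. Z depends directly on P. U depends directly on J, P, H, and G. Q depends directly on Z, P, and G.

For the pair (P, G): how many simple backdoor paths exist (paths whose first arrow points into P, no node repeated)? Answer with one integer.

A backdoor path from P to G is any simple undirected path whose first edge points into P (i.e. leaves P via a parent).
Parents of P: {H, J}.
Enumerating:
  P1: P <- H -> U <- J -> G
  P2: P <- H -> U <- G
  P3: P <- J -> G
  P4: P <- J -> U <- G
That exhausts the simple backdoor paths. Count: 4.

4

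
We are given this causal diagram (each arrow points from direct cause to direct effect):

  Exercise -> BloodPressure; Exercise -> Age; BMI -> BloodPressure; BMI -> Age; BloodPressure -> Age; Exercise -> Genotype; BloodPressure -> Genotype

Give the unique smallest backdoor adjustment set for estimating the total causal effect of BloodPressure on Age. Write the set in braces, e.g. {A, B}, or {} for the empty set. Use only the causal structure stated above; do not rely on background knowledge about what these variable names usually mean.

Variables eligible for adjustment (non-descendants of BloodPressure, excluding BloodPressure and Age): {BMI, Exercise}.
Backdoor paths from BloodPressure to Age:
  P1: BloodPressure <- BMI -> Age
  P2: BloodPressure <- Exercise -> Age
The empty set is not sufficient: P1 (BloodPressure <- BMI -> Age) has no collider blocking it and no conditioned non-collider, so it is open.
Try {BMI, Exercise}:
  P1: blocked at fork node BMI ∈ conditioning set.
  P2: blocked at fork node Exercise ∈ conditioning set.
{BMI, Exercise} contains no descendant of BloodPressure and blocks every backdoor path.
Every element of {BMI, Exercise} is needed (dropping BMI leaves P1 open; dropping Exercise leaves P2 open), so no proper subset is valid.
Among all size-2 subsets of the eligible variables, only {BMI, Exercise} blocks every backdoor path, so it is the unique smallest valid adjustment set.

{BMI, Exercise}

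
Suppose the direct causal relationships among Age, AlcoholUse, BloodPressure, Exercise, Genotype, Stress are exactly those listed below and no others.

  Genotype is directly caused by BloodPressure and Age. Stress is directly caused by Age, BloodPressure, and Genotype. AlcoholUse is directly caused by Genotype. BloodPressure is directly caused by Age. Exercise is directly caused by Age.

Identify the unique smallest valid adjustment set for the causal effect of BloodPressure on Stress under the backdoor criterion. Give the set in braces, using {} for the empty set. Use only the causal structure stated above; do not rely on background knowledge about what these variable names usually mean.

{Age}

Variables eligible for adjustment (non-descendants of BloodPressure, excluding BloodPressure and Stress): {Age, Exercise}.
Backdoor paths from BloodPressure to Stress:
  P1: BloodPressure <- Age -> Genotype -> Stress
  P2: BloodPressure <- Age -> Stress
The empty set is not sufficient: P1 (BloodPressure <- Age -> Genotype -> Stress) has no collider blocking it and no conditioned non-collider, so it is open.
Try {Age}:
  P1: blocked at fork node Age ∈ conditioning set.
  P2: blocked at fork node Age ∈ conditioning set.
{Age} contains no descendant of BloodPressure and blocks every backdoor path.
No other singleton works — e.g. {Exercise} leaves P1 open — so {Age} is the unique smallest valid adjustment set.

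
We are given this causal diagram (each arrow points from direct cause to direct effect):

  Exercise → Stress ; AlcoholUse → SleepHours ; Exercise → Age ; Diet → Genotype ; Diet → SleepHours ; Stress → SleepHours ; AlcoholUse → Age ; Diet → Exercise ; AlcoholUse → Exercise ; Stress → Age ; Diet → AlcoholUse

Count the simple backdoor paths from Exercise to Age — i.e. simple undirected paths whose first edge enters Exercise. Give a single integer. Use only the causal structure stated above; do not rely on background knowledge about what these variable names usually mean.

A backdoor path from Exercise to Age is any simple undirected path whose first edge points into Exercise (i.e. leaves Exercise via a parent).
Parents of Exercise: {AlcoholUse, Diet}.
Enumerating:
  P1: Exercise <- Diet -> AlcoholUse -> Age
  P2: Exercise <- Diet -> AlcoholUse -> SleepHours <- Stress -> Age
  P3: Exercise <- Diet -> SleepHours <- AlcoholUse -> Age
  P4: Exercise <- Diet -> SleepHours <- Stress -> Age
  P5: Exercise <- AlcoholUse <- Diet -> SleepHours <- Stress -> Age
  P6: Exercise <- AlcoholUse -> Age
  P7: Exercise <- AlcoholUse -> SleepHours <- Stress -> Age
That exhausts the simple backdoor paths. Count: 7.

7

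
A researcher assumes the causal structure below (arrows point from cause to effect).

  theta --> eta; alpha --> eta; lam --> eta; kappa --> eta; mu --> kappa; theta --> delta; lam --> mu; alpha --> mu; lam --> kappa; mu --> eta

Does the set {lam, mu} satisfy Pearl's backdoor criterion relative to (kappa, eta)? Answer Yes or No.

Yes

Backdoor paths from kappa to eta (paths whose first edge points into kappa):
  P1: kappa <- lam -> mu <- alpha -> eta
  P2: kappa <- lam -> mu -> eta
  P3: kappa <- lam -> eta
  P4: kappa <- mu <- alpha -> eta
  P5: kappa <- mu <- lam -> eta
  P6: kappa <- mu -> eta
Condition 1 (no descendant of kappa in the set): holds — descendants of kappa are {eta}; none are in {lam, mu}.
Condition 2 (every backdoor path blocked by {lam, mu}):
  P1: blocked at fork node lam ∈ conditioning set.
  P2: blocked at fork node lam ∈ conditioning set.
  P3: blocked at fork node lam ∈ conditioning set.
  P4: blocked at chain node mu ∈ conditioning set.
  P5: blocked at chain node mu ∈ conditioning set.
  P6: blocked at fork node mu ∈ conditioning set.
{lam, mu} satisfies the backdoor criterion.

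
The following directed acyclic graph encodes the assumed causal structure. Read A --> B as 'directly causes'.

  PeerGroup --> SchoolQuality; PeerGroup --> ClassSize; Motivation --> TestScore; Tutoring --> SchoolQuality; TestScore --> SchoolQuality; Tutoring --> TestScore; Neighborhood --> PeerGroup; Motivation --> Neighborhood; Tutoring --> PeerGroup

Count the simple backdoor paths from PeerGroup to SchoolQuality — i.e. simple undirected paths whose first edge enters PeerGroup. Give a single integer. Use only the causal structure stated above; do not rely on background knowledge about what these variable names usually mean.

4

A backdoor path from PeerGroup to SchoolQuality is any simple undirected path whose first edge points into PeerGroup (i.e. leaves PeerGroup via a parent).
Parents of PeerGroup: {Neighborhood, Tutoring}.
Enumerating:
  P1: PeerGroup <- Tutoring -> TestScore -> SchoolQuality
  P2: PeerGroup <- Tutoring -> SchoolQuality
  P3: PeerGroup <- Neighborhood <- Motivation -> TestScore <- Tutoring -> SchoolQuality
  P4: PeerGroup <- Neighborhood <- Motivation -> TestScore -> SchoolQuality
That exhausts the simple backdoor paths. Count: 4.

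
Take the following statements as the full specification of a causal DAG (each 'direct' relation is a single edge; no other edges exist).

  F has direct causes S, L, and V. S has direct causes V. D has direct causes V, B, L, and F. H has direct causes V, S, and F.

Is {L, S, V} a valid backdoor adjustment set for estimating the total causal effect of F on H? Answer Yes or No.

Backdoor paths from F to H (paths whose first edge points into F):
  P1: F <- L -> D <- V -> S -> H
  P2: F <- L -> D <- V -> H
  P3: F <- V -> S -> H
  P4: F <- V -> H
  P5: F <- S <- V -> H
  P6: F <- S -> H
Condition 1 (no descendant of F in the set): holds — descendants of F are {D, H}; none are in {L, S, V}.
Condition 2 (every backdoor path blocked by {L, S, V}):
  P1: blocked at fork node L ∈ conditioning set.
  P2: blocked at fork node L ∈ conditioning set.
  P3: blocked at fork node V ∈ conditioning set.
  P4: blocked at fork node V ∈ conditioning set.
  P5: blocked at chain node S ∈ conditioning set.
  P6: blocked at fork node S ∈ conditioning set.
{L, S, V} satisfies the backdoor criterion.

Yes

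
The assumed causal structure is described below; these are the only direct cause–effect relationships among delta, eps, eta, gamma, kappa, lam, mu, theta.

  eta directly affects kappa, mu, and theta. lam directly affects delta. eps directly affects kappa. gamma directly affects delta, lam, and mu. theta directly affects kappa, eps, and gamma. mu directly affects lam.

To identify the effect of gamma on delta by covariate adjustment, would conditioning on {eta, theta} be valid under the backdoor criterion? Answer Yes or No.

Backdoor paths from gamma to delta (paths whose first edge points into gamma):
  P1: gamma <- theta <- eta -> mu -> lam -> delta
  P2: gamma <- theta -> eps -> kappa <- eta -> mu -> lam -> delta
  P3: gamma <- theta -> kappa <- eta -> mu -> lam -> delta
Condition 1 (no descendant of gamma in the set): holds — descendants of gamma are {delta, lam, mu}; none are in {eta, theta}.
Condition 2 (every backdoor path blocked by {eta, theta}):
  P1: blocked at chain node theta ∈ conditioning set.
  P2: blocked at fork node theta ∈ conditioning set.
  P3: blocked at fork node theta ∈ conditioning set.
{eta, theta} satisfies the backdoor criterion.

Yes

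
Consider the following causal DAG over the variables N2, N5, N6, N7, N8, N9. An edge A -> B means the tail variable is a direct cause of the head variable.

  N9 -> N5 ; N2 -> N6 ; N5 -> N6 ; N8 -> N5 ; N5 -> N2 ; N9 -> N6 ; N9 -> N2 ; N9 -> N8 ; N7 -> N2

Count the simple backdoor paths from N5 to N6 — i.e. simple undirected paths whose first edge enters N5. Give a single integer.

A backdoor path from N5 to N6 is any simple undirected path whose first edge points into N5 (i.e. leaves N5 via a parent).
Parents of N5: {N8, N9}.
Enumerating:
  P1: N5 <- N9 -> N2 -> N6
  P2: N5 <- N9 -> N6
  P3: N5 <- N8 <- N9 -> N2 -> N6
  P4: N5 <- N8 <- N9 -> N6
That exhausts the simple backdoor paths. Count: 4.

4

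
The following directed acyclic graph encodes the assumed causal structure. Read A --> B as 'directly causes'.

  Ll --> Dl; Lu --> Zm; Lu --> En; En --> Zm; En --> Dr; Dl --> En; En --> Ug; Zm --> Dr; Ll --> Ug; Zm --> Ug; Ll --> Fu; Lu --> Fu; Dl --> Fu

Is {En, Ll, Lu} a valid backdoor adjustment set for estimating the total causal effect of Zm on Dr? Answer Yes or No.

Yes

Backdoor paths from Zm to Dr (paths whose first edge points into Zm):
  P1: Zm <- Lu -> En -> Dr
  P2: Zm <- Lu -> Fu <- Ll -> Dl -> En -> Dr
  P3: Zm <- Lu -> Fu <- Ll -> Ug <- En -> Dr
  P4: Zm <- Lu -> Fu <- Dl <- Ll -> Ug <- En -> Dr
  P5: Zm <- Lu -> Fu <- Dl -> En -> Dr
  P6: Zm <- En -> Dr
Condition 1 (no descendant of Zm in the set): holds — descendants of Zm are {Dr, Ug}; none are in {En, Ll, Lu}.
Condition 2 (every backdoor path blocked by {En, Ll, Lu}):
  P1: blocked at fork node Lu ∈ conditioning set.
  P2: blocked at fork node Lu ∈ conditioning set.
  P3: blocked at fork node Lu ∈ conditioning set.
  P4: blocked at fork node Lu ∈ conditioning set.
  P5: blocked at fork node Lu ∈ conditioning set.
  P6: blocked at fork node En ∈ conditioning set.
{En, Ll, Lu} satisfies the backdoor criterion.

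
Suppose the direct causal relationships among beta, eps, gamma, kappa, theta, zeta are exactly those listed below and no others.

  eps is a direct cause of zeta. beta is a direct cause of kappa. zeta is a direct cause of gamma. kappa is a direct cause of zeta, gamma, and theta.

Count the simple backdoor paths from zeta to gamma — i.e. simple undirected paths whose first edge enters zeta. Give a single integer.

A backdoor path from zeta to gamma is any simple undirected path whose first edge points into zeta (i.e. leaves zeta via a parent).
Parents of zeta: {eps, kappa}.
Enumerating:
  P1: zeta <- kappa -> gamma
That exhausts the simple backdoor paths. Count: 1.

1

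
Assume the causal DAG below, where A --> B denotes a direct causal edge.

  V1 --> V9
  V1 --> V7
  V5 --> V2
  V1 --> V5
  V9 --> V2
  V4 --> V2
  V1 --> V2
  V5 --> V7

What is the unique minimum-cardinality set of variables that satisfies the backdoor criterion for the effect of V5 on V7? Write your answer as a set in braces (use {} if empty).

Variables eligible for adjustment (non-descendants of V5, excluding V5 and V7): {V1, V4, V9}.
Backdoor paths from V5 to V7:
  P1: V5 <- V1 -> V7
The empty set is not sufficient: P1 (V5 <- V1 -> V7) has no collider blocking it and no conditioned non-collider, so it is open.
Try {V1}:
  P1: blocked at fork node V1 ∈ conditioning set.
{V1} contains no descendant of V5 and blocks every backdoor path.
No other singleton works — e.g. {V9} leaves P1 open — so {V1} is the unique smallest valid adjustment set.

{V1}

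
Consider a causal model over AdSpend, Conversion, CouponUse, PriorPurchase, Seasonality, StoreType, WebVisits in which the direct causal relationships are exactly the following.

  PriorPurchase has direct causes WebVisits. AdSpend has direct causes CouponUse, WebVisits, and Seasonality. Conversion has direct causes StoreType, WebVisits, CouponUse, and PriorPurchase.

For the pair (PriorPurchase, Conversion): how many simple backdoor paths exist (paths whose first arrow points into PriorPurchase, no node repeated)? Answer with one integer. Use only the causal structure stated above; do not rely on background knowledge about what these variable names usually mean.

2

A backdoor path from PriorPurchase to Conversion is any simple undirected path whose first edge points into PriorPurchase (i.e. leaves PriorPurchase via a parent).
Parents of PriorPurchase: {WebVisits}.
Enumerating:
  P1: PriorPurchase <- WebVisits -> AdSpend <- CouponUse -> Conversion
  P2: PriorPurchase <- WebVisits -> Conversion
That exhausts the simple backdoor paths. Count: 2.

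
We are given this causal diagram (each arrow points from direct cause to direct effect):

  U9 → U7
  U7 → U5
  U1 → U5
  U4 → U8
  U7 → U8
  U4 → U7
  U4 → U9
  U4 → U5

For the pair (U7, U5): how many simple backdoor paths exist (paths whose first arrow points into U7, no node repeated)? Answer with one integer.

2

A backdoor path from U7 to U5 is any simple undirected path whose first edge points into U7 (i.e. leaves U7 via a parent).
Parents of U7: {U4, U9}.
Enumerating:
  P1: U7 <- U4 -> U5
  P2: U7 <- U9 <- U4 -> U5
That exhausts the simple backdoor paths. Count: 2.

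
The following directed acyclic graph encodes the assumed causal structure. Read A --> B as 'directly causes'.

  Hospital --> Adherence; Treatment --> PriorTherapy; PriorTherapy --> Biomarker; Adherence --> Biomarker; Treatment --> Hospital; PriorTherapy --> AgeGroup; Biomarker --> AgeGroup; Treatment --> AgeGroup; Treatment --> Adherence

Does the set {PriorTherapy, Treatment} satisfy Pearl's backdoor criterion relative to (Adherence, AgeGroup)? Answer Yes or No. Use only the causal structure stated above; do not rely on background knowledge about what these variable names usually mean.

Yes

Backdoor paths from Adherence to AgeGroup (paths whose first edge points into Adherence):
  P1: Adherence <- Treatment -> PriorTherapy -> Biomarker -> AgeGroup
  P2: Adherence <- Treatment -> PriorTherapy -> AgeGroup
  P3: Adherence <- Treatment -> AgeGroup
  P4: Adherence <- Hospital <- Treatment -> PriorTherapy -> Biomarker -> AgeGroup
  P5: Adherence <- Hospital <- Treatment -> PriorTherapy -> AgeGroup
  P6: Adherence <- Hospital <- Treatment -> AgeGroup
Condition 1 (no descendant of Adherence in the set): holds — descendants of Adherence are {AgeGroup, Biomarker}; none are in {PriorTherapy, Treatment}.
Condition 2 (every backdoor path blocked by {PriorTherapy, Treatment}):
  P1: blocked at fork node Treatment ∈ conditioning set.
  P2: blocked at fork node Treatment ∈ conditioning set.
  P3: blocked at fork node Treatment ∈ conditioning set.
  P4: blocked at fork node Treatment ∈ conditioning set.
  P5: blocked at fork node Treatment ∈ conditioning set.
  P6: blocked at fork node Treatment ∈ conditioning set.
{PriorTherapy, Treatment} satisfies the backdoor criterion.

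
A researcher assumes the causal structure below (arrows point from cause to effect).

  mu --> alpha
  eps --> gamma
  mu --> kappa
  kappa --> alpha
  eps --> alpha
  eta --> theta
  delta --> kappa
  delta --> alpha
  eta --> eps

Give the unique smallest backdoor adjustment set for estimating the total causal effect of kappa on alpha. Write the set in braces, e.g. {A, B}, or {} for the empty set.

{delta, mu}

Variables eligible for adjustment (non-descendants of kappa, excluding kappa and alpha): {delta, eps, eta, gamma, mu, theta}.
Backdoor paths from kappa to alpha:
  P1: kappa <- mu -> alpha
  P2: kappa <- delta -> alpha
The empty set is not sufficient: P1 (kappa <- mu -> alpha) has no collider blocking it and no conditioned non-collider, so it is open.
Try {delta, mu}:
  P1: blocked at fork node mu ∈ conditioning set.
  P2: blocked at fork node delta ∈ conditioning set.
{delta, mu} contains no descendant of kappa and blocks every backdoor path.
Every element of {delta, mu} is needed (dropping delta leaves P2 open; dropping mu leaves P1 open), so no proper subset is valid.
Among all size-2 subsets of the eligible variables, only {delta, mu} blocks every backdoor path, so it is the unique smallest valid adjustment set.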